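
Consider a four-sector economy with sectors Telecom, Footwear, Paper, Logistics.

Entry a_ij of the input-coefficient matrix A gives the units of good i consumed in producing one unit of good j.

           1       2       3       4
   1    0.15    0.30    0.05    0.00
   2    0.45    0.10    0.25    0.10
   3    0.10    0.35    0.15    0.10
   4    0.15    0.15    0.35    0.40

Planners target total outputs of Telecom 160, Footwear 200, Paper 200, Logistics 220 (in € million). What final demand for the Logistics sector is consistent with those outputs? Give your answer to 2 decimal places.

I − A =
  [   0.85    -0.30    -0.05     0.00]
  [  -0.45     0.90    -0.25    -0.10]
  [  -0.10    -0.35     0.85    -0.10]
  [  -0.15    -0.15    -0.35     0.60]
d = (I − A) x:
  d_1 = (+0.85)·160 + (-0.30)·200 + (-0.05)·200 + (+0.00)·220 = 66.00
  d_2 = (-0.45)·160 + (+0.90)·200 + (-0.25)·200 + (-0.10)·220 = 36.00
  d_3 = (-0.10)·160 + (-0.35)·200 + (+0.85)·200 + (-0.10)·220 = 62.00
  d_4 = (-0.15)·160 + (-0.15)·200 + (-0.35)·200 + (+0.60)·220 = 8.00

d_4 = 8.00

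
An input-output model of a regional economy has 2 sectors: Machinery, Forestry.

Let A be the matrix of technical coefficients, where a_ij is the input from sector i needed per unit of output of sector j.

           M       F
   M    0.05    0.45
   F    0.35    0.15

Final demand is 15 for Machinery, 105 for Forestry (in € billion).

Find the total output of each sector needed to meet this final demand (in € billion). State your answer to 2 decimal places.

I − A =
  [   0.95    -0.45]
  [  -0.35     0.85]
det(I−A) = (0.95)(0.85) − (-0.45)(-0.35) = 0.6500
adj(I−A) = [[0.85, 0.45], [0.35, 0.95]]
(I − A)⁻¹ = adj(I−A) / det(I−A) ≈
  [   1.3077     0.6923]
  [   0.5385     1.4615]
x = (I − A)⁻¹ d = adj(I−A)·d / det(I−A), with det(I−A) = 0.6500:
  x_M = (0.85·15 + 0.45·105) / 0.6500 = 60.00 / 0.6500 ≈ 92.31
  x_F = (0.35·15 + 0.95·105) / 0.6500 = 105.00 / 0.6500 ≈ 161.54

x_M = 92.31, x_F = 161.54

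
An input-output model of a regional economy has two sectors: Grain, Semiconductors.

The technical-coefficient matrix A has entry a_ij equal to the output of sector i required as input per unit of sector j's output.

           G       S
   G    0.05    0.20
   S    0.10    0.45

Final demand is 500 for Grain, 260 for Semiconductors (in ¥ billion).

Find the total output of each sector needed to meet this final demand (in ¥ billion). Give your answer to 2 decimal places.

x_G = 650.75, x_S = 591.04

I − A =
  [   0.95    -0.20]
  [  -0.10     0.55]
det(I−A) = (0.95)(0.55) − (-0.20)(-0.10) = 0.5025
adj(I−A) = [[0.55, 0.20], [0.10, 0.95]]
(I − A)⁻¹ = adj(I−A) / det(I−A) ≈
  [   1.0945     0.3980]
  [   0.1990     1.8905]
x = (I − A)⁻¹ d = adj(I−A)·d / det(I−A), with det(I−A) = 0.5025:
  x_G = (0.55·500 + 0.20·260) / 0.5025 = 327.00 / 0.5025 ≈ 650.75
  x_S = (0.10·500 + 0.95·260) / 0.5025 = 297.00 / 0.5025 ≈ 591.04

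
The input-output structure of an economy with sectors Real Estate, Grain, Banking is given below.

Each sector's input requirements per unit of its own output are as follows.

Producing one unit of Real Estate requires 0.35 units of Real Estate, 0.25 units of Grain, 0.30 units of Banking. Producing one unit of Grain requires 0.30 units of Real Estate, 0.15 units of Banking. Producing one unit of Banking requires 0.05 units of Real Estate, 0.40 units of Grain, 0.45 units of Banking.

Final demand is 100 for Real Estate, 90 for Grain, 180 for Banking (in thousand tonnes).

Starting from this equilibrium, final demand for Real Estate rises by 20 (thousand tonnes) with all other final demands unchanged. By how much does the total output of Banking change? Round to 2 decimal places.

Δx_3 = 30.08

I − A =
  [   0.65    -0.30    -0.05]
  [  -0.25     1.00    -0.40]
  [  -0.30    -0.15     0.55]
Cofactors of I−A, C_ij = (−1)^(i+j)·(minor ij) (rows/columns in the sector order above):
  C_11 = (1.00)(0.55) − (-0.40)(-0.15) = 0.4900
  C_12 = −[(-0.25)(0.55) − (-0.40)(-0.30)] = 0.2575
  C_13 = (-0.25)(-0.15) − (1.00)(-0.30) = 0.3375
  C_21 = −[(-0.30)(0.55) − (-0.05)(-0.15)] = 0.1725
  C_22 = (0.65)(0.55) − (-0.05)(-0.30) = 0.3425
  C_23 = −[(0.65)(-0.15) − (-0.30)(-0.30)] = 0.1875
  C_31 = (-0.30)(-0.40) − (-0.05)(1.00) = 0.1700
  C_32 = −[(0.65)(-0.40) − (-0.05)(-0.25)] = 0.2725
  C_33 = (0.65)(1.00) − (-0.30)(-0.25) = 0.5750
det(I−A) = Σ_j (I−A)_1j·C_1j = (0.65)(0.4900) + (-0.30)(0.2575) + (-0.05)(0.3375) = 0.224375
adj(I−A) = Cᵀ =
  [ 0.4900   0.1725   0.1700]
  [ 0.2575   0.3425   0.2725]
  [ 0.3375   0.1875   0.5750]
(I − A)⁻¹ = adj(I−A) / det(I−A) ≈
  [   2.1838     0.7688     0.7577]
  [   1.1476     1.5265     1.2145]
  [   1.5042     0.8357     2.5627]
Δx = (I − A)⁻¹ Δd with Δd having +20 in the Real Estate component and 0 elsewhere.
So Δx_3 = L_31 · (+20), where L_31 = adj(I−A)_31 / det(I−A) = 0.3375 / 0.224375.
Δx_3 = 0.3375 × (+20) / 0.224375 = 6.75 / 0.224375 ≈ 30.08.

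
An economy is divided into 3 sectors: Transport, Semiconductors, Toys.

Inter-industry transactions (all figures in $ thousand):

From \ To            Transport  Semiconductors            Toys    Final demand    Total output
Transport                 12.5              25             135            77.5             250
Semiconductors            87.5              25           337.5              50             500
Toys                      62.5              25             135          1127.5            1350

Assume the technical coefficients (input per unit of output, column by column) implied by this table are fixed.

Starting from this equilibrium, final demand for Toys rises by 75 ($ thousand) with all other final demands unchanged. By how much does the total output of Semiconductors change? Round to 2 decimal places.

Technical coefficients a_ij = z_ij / X_j:
  a_11 = 12.5/250 = 0.05, a_21 = 87.5/250 = 0.35, a_31 = 62.5/250 = 0.25
  a_12 = 25/500 = 0.05, a_22 = 25/500 = 0.05, a_32 = 25/500 = 0.05
  a_13 = 135/1350 = 0.10, a_23 = 337.5/1350 = 0.25, a_33 = 135/1350 = 0.10
I − A =
  [   0.95    -0.05    -0.10]
  [  -0.35     0.95    -0.25]
  [  -0.25    -0.05     0.90]
Cofactors of I−A, C_ij = (−1)^(i+j)·(minor ij) (rows/columns in the sector order above):
  C_11 = (0.95)(0.90) − (-0.25)(-0.05) = 0.8425
  C_12 = −[(-0.35)(0.90) − (-0.25)(-0.25)] = 0.3775
  C_13 = (-0.35)(-0.05) − (0.95)(-0.25) = 0.2550
  C_21 = −[(-0.05)(0.90) − (-0.10)(-0.05)] = 0.0500
  C_22 = (0.95)(0.90) − (-0.10)(-0.25) = 0.8300
  C_23 = −[(0.95)(-0.05) − (-0.05)(-0.25)] = 0.0600
  C_31 = (-0.05)(-0.25) − (-0.10)(0.95) = 0.1075
  C_32 = −[(0.95)(-0.25) − (-0.10)(-0.35)] = 0.2725
  C_33 = (0.95)(0.95) − (-0.05)(-0.35) = 0.8850
det(I−A) = Σ_j (I−A)_1j·C_1j = (0.95)(0.8425) + (-0.05)(0.3775) + (-0.10)(0.2550) = 0.7560
adj(I−A) = Cᵀ =
  [ 0.8425   0.0500   0.1075]
  [ 0.3775   0.8300   0.2725]
  [ 0.2550   0.0600   0.8850]
(I − A)⁻¹ = adj(I−A) / det(I−A) ≈
  [   1.1144     0.0661     0.1422]
  [   0.4993     1.0979     0.3604]
  [   0.3373     0.0794     1.1706]
Δx = (I − A)⁻¹ Δd with Δd having +75 in the Toys component and 0 elsewhere.
So Δx_2 = L_23 · (+75), where L_23 = adj(I−A)_23 / det(I−A) = 0.2725 / 0.7560.
Δx_2 = 0.2725 × (+75) / 0.7560 = 20.4375 / 0.7560 ≈ 27.03.

Δx_2 = 27.03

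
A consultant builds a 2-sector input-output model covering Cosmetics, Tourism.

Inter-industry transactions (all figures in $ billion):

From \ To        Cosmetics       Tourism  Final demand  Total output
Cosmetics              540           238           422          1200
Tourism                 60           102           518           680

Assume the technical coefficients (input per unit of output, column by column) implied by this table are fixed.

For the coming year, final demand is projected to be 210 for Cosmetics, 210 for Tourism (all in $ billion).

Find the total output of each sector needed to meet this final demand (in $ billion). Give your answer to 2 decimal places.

x_C = 560.00, x_T = 280.00

Technical coefficients a_ij = z_ij / X_j:
  a_CC = 540/1200 = 0.45, a_TC = 60/1200 = 0.05
  a_CT = 238/680 = 0.35, a_TT = 102/680 = 0.15
I − A =
  [   0.55    -0.35]
  [  -0.05     0.85]
det(I−A) = (0.55)(0.85) − (-0.35)(-0.05) = 0.4500
adj(I−A) = [[0.85, 0.35], [0.05, 0.55]]
(I − A)⁻¹ = adj(I−A) / det(I−A) ≈
  [   1.8889     0.7778]
  [   0.1111     1.2222]
x = (I − A)⁻¹ d = adj(I−A)·d / det(I−A), with det(I−A) = 0.4500:
  x_C = (0.85·210 + 0.35·210) / 0.4500 = 252.00 / 0.4500 = 560.00
  x_T = (0.05·210 + 0.55·210) / 0.4500 = 126.00 / 0.4500 = 280.00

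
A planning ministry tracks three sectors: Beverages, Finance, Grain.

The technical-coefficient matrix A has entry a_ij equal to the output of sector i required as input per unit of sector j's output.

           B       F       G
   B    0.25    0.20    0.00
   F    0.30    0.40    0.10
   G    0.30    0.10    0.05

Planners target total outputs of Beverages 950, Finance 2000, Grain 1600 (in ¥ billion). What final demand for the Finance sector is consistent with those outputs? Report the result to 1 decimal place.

I − A =
  [   0.75    -0.20     0.00]
  [  -0.30     0.60    -0.10]
  [  -0.30    -0.10     0.95]
d = (I − A) x:
  d_B = (+0.75)·950 + (-0.20)·2000 + (+0.00)·1600 = 312.5
  d_F = (-0.30)·950 + (+0.60)·2000 + (-0.10)·1600 = 755.0
  d_G = (-0.30)·950 + (-0.10)·2000 + (+0.95)·1600 = 1035.0

d_F = 755.0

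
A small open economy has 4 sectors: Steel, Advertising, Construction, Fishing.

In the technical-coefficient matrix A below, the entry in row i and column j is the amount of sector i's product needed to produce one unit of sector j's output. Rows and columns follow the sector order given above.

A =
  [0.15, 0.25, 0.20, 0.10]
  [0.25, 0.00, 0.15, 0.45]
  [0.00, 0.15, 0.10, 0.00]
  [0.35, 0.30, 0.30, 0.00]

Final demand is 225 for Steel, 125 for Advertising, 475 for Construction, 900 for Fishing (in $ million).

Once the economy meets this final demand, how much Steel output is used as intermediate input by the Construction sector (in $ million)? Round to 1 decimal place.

z_SC = 151.1

I − A =
  [   0.85    -0.25    -0.20    -0.10]
  [  -0.25     1.00    -0.15    -0.45]
  [   0.00    -0.15     0.90     0.00]
  [  -0.35    -0.30    -0.30     1.00]
Compute the cofactors C_ij = (−1)^(i+j)·(3×3 minor ij) of I−A; the adjugate is their transpose:
adj(I−A) = Cᵀ =
  [ 0.735750   0.286500   0.278750   0.202500]
  [ 0.366750   0.733500   0.326000   0.366750]
  [ 0.061125   0.122250   0.590875   0.061125]
  [ 0.385875   0.357000   0.372625   0.682125]
det(I−A) = Σ_j (I−A)_1j·C_1j = (0.85)(0.735750) + (-0.25)(0.366750) + (-0.20)(0.061125) + (-0.10)(0.385875) = 0.4828875
(I − A)⁻¹ = adj(I−A) / det(I−A) ≈
  [   1.5236     0.5933     0.5773     0.4194]
  [   0.7595     1.5190     0.6751     0.7595]
  [   0.1266     0.2532     1.2236     0.1266]
  [   0.7991     0.7393     0.7717     1.4126]
First solve x = (I − A)⁻¹ d = adj(I−A)·d / det(I−A); in particular x_C = (0.061125·225 + 0.122250·125 + 0.590875·475 + 0.061125·900) / 0.4828875 = 364.7125 / 0.4828875 ≈ 755.274.
Intermediate flow from S to C: z_SC = a_SC · x_C = 0.20 × 364.7125 / 0.4828875 = 72.9425 / 0.4828875 ≈ 151.1.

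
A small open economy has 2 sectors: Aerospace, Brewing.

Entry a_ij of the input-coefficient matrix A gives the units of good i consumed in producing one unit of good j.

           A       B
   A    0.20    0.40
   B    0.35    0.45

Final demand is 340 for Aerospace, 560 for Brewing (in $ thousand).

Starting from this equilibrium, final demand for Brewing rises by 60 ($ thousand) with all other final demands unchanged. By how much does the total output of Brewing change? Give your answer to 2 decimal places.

I − A =
  [   0.80    -0.40]
  [  -0.35     0.55]
det(I−A) = (0.80)(0.55) − (-0.40)(-0.35) = 0.3000
adj(I−A) = [[0.55, 0.40], [0.35, 0.80]]
(I − A)⁻¹ = adj(I−A) / det(I−A) ≈
  [   1.8333     1.3333]
  [   1.1667     2.6667]
Δx = (I − A)⁻¹ Δd with Δd having +60 in the Brewing component and 0 elsewhere.
So Δx_B = L_BB · (+60), where L_BB = adj(I−A)_BB / det(I−A) = 0.80 / 0.3000.
Δx_B = 0.80 × (+60) / 0.3000 = 48.00 / 0.3000 = 160.00.

Δx_B = 160.00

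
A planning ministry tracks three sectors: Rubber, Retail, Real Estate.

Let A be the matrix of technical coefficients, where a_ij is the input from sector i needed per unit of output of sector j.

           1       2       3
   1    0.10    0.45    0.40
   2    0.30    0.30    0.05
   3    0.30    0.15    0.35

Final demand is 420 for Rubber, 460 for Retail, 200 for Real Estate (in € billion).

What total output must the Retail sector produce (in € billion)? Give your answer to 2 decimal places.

x_2 = 1624.73

I − A =
  [   0.90    -0.45    -0.40]
  [  -0.30     0.70    -0.05]
  [  -0.30    -0.15     0.65]
Cofactors of I−A, C_ij = (−1)^(i+j)·(minor ij) (rows/columns in the sector order above):
  C_11 = (0.70)(0.65) − (-0.05)(-0.15) = 0.4475
  C_12 = −[(-0.30)(0.65) − (-0.05)(-0.30)] = 0.2100
  C_13 = (-0.30)(-0.15) − (0.70)(-0.30) = 0.2550
  C_21 = −[(-0.45)(0.65) − (-0.40)(-0.15)] = 0.3525
  C_22 = (0.90)(0.65) − (-0.40)(-0.30) = 0.4650
  C_23 = −[(0.90)(-0.15) − (-0.45)(-0.30)] = 0.2700
  C_31 = (-0.45)(-0.05) − (-0.40)(0.70) = 0.3025
  C_32 = −[(0.90)(-0.05) − (-0.40)(-0.30)] = 0.1650
  C_33 = (0.90)(0.70) − (-0.45)(-0.30) = 0.4950
det(I−A) = Σ_j (I−A)_1j·C_1j = (0.90)(0.4475) + (-0.45)(0.2100) + (-0.40)(0.2550) = 0.20625
adj(I−A) = Cᵀ =
  [ 0.4475   0.3525   0.3025]
  [ 0.2100   0.4650   0.1650]
  [ 0.2550   0.2700   0.4950]
(I − A)⁻¹ = adj(I−A) / det(I−A) ≈
  [   2.1697     1.7091     1.4667]
  [   1.0182     2.2545     0.8000]
  [   1.2364     1.3091     2.4000]
x = (I − A)⁻¹ d = adj(I−A)·d / det(I−A), with det(I−A) = 0.20625:
  x_1 = (0.4475·420 + 0.3525·460 + 0.3025·200) / 0.20625 = 410.60 / 0.20625 ≈ 1990.79
  x_2 = (0.2100·420 + 0.4650·460 + 0.1650·200) / 0.20625 = 335.10 / 0.20625 ≈ 1624.73
  x_3 = (0.2550·420 + 0.2700·460 + 0.4950·200) / 0.20625 = 330.30 / 0.20625 ≈ 1601.45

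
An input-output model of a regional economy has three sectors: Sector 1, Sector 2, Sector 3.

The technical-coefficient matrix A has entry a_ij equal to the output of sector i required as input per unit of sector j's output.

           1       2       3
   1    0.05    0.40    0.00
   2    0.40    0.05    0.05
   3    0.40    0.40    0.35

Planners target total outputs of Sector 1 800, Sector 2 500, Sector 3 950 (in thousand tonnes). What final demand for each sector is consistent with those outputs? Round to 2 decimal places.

d_1 = 560.00, d_2 = 107.50, d_3 = 97.50

I − A =
  [   0.95    -0.40     0.00]
  [  -0.40     0.95    -0.05]
  [  -0.40    -0.40     0.65]
d = (I − A) x:
  d_1 = (+0.95)·800 + (-0.40)·500 + (+0.00)·950 = 560.00
  d_2 = (-0.40)·800 + (+0.95)·500 + (-0.05)·950 = 107.50
  d_3 = (-0.40)·800 + (-0.40)·500 + (+0.65)·950 = 97.50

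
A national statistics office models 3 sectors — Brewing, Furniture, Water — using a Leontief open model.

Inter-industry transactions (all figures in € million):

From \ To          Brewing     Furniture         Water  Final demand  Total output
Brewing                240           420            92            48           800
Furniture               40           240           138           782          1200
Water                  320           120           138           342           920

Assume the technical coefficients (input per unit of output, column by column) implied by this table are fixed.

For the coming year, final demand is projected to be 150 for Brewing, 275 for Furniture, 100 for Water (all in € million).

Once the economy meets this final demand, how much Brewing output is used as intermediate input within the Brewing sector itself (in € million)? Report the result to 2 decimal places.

z_11 = 149.24

Technical coefficients a_ij = z_ij / X_j:
  a_11 = 240/800 = 0.30, a_21 = 40/800 = 0.05, a_31 = 320/800 = 0.40
  a_12 = 420/1200 = 0.35, a_22 = 240/1200 = 0.20, a_32 = 120/1200 = 0.10
  a_13 = 92/920 = 0.10, a_23 = 138/920 = 0.15, a_33 = 138/920 = 0.15
I − A =
  [   0.70    -0.35    -0.10]
  [  -0.05     0.80    -0.15]
  [  -0.40    -0.10     0.85]
Cofactors of I−A, C_ij = (−1)^(i+j)·(minor ij) (rows/columns in the sector order above):
  C_11 = (0.80)(0.85) − (-0.15)(-0.10) = 0.6650
  C_12 = −[(-0.05)(0.85) − (-0.15)(-0.40)] = 0.1025
  C_13 = (-0.05)(-0.10) − (0.80)(-0.40) = 0.3250
  C_21 = −[(-0.35)(0.85) − (-0.10)(-0.10)] = 0.3075
  C_22 = (0.70)(0.85) − (-0.10)(-0.40) = 0.5550
  C_23 = −[(0.70)(-0.10) − (-0.35)(-0.40)] = 0.2100
  C_31 = (-0.35)(-0.15) − (-0.10)(0.80) = 0.1325
  C_32 = −[(0.70)(-0.15) − (-0.10)(-0.05)] = 0.1100
  C_33 = (0.70)(0.80) − (-0.35)(-0.05) = 0.5425
det(I−A) = Σ_j (I−A)_1j·C_1j = (0.70)(0.6650) + (-0.35)(0.1025) + (-0.10)(0.3250) = 0.397125
adj(I−A) = Cᵀ =
  [ 0.6650   0.3075   0.1325]
  [ 0.1025   0.5550   0.1100]
  [ 0.3250   0.2100   0.5425]
(I − A)⁻¹ = adj(I−A) / det(I−A) ≈
  [   1.6745     0.7743     0.3336]
  [   0.2581     1.3975     0.2770]
  [   0.8184     0.5288     1.3661]
First solve x = (I − A)⁻¹ d = adj(I−A)·d / det(I−A); in particular x_1 = (0.6650·150 + 0.3075·275 + 0.1325·100) / 0.397125 = 197.5625 / 0.397125 ≈ 497.4819.
Intermediate flow from 1 to 1: z_11 = a_11 · x_1 = 0.30 × 197.5625 / 0.397125 = 59.26875 / 0.397125 ≈ 149.24.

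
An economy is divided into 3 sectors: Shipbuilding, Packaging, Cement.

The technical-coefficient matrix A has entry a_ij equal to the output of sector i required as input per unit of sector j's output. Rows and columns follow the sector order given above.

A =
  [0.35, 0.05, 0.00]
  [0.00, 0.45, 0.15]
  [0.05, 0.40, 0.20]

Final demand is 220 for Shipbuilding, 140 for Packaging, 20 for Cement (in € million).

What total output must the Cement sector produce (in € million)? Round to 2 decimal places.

x_C = 202.53

I − A =
  [   0.65    -0.05     0.00]
  [   0.00     0.55    -0.15]
  [  -0.05    -0.40     0.80]
Cofactors of I−A, C_ij = (−1)^(i+j)·(minor ij) (rows/columns in the sector order above):
  C_11 = (0.55)(0.80) − (-0.15)(-0.40) = 0.3800
  C_12 = −[(0.00)(0.80) − (-0.15)(-0.05)] = 0.0075
  C_13 = (0.00)(-0.40) − (0.55)(-0.05) = 0.0275
  C_21 = −[(-0.05)(0.80) − (0.00)(-0.40)] = 0.0400
  C_22 = (0.65)(0.80) − (0.00)(-0.05) = 0.5200
  C_23 = −[(0.65)(-0.40) − (-0.05)(-0.05)] = 0.2625
  C_31 = (-0.05)(-0.15) − (0.00)(0.55) = 0.0075
  C_32 = −[(0.65)(-0.15) − (0.00)(0.00)] = 0.0975
  C_33 = (0.65)(0.55) − (-0.05)(0.00) = 0.3575
det(I−A) = Σ_j (I−A)_1j·C_1j = (0.65)(0.3800) + (-0.05)(0.0075) + (0.00)(0.0275) = 0.246625
adj(I−A) = Cᵀ =
  [ 0.3800   0.0400   0.0075]
  [ 0.0075   0.5200   0.0975]
  [ 0.0275   0.2625   0.3575]
(I − A)⁻¹ = adj(I−A) / det(I−A) ≈
  [   1.5408     0.1622     0.0304]
  [   0.0304     2.1085     0.3953]
  [   0.1115     1.0644     1.4496]
x = (I − A)⁻¹ d = adj(I−A)·d / det(I−A), with det(I−A) = 0.246625:
  x_S = (0.3800·220 + 0.0400·140 + 0.0075·20) / 0.246625 = 89.35 / 0.246625 ≈ 362.29
  x_P = (0.0075·220 + 0.5200·140 + 0.0975·20) / 0.246625 = 76.40 / 0.246625 ≈ 309.78
  x_C = (0.0275·220 + 0.2625·140 + 0.3575·20) / 0.246625 = 49.95 / 0.246625 ≈ 202.53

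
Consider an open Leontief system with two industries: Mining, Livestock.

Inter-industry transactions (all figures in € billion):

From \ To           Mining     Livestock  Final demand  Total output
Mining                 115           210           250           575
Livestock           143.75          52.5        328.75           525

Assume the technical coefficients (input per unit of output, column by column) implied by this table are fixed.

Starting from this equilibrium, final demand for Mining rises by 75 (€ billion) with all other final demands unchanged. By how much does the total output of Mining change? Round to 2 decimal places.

Δx_1 = 108.87

Technical coefficients a_ij = z_ij / X_j:
  a_11 = 115/575 = 0.20, a_21 = 143.75/575 = 0.25
  a_12 = 210/525 = 0.40, a_22 = 52.5/525 = 0.10
I − A =
  [   0.80    -0.40]
  [  -0.25     0.90]
det(I−A) = (0.80)(0.90) − (-0.40)(-0.25) = 0.6200
adj(I−A) = [[0.90, 0.40], [0.25, 0.80]]
(I − A)⁻¹ = adj(I−A) / det(I−A) ≈
  [   1.4516     0.6452]
  [   0.4032     1.2903]
Δx = (I − A)⁻¹ Δd with Δd having +75 in the Mining component and 0 elsewhere.
So Δx_1 = L_11 · (+75), where L_11 = adj(I−A)_11 / det(I−A) = 0.90 / 0.6200.
Δx_1 = 0.90 × (+75) / 0.6200 = 67.50 / 0.6200 ≈ 108.87.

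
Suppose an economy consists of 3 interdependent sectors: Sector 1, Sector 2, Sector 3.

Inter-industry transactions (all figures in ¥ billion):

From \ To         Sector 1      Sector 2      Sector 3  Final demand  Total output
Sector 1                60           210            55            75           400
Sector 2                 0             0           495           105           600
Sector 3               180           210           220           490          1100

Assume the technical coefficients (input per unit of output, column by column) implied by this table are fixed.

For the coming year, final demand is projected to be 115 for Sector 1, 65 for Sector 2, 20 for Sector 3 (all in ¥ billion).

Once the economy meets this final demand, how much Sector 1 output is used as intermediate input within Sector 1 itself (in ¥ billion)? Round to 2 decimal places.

z_11 = 32.26

Technical coefficients a_ij = z_ij / X_j:
  a_11 = 60/400 = 0.15, a_21 = 0/400 = 0.00, a_31 = 180/400 = 0.45
  a_12 = 210/600 = 0.35, a_22 = 0/600 = 0.00, a_32 = 210/600 = 0.35
  a_13 = 55/1100 = 0.05, a_23 = 495/1100 = 0.45, a_33 = 220/1100 = 0.20
I − A =
  [   0.85    -0.35    -0.05]
  [   0.00     1.00    -0.45]
  [  -0.45    -0.35     0.80]
Cofactors of I−A, C_ij = (−1)^(i+j)·(minor ij) (rows/columns in the sector order above):
  C_11 = (1.00)(0.80) − (-0.45)(-0.35) = 0.6425
  C_12 = −[(0.00)(0.80) − (-0.45)(-0.45)] = 0.2025
  C_13 = (0.00)(-0.35) − (1.00)(-0.45) = 0.4500
  C_21 = −[(-0.35)(0.80) − (-0.05)(-0.35)] = 0.2975
  C_22 = (0.85)(0.80) − (-0.05)(-0.45) = 0.6575
  C_23 = −[(0.85)(-0.35) − (-0.35)(-0.45)] = 0.4550
  C_31 = (-0.35)(-0.45) − (-0.05)(1.00) = 0.2075
  C_32 = −[(0.85)(-0.45) − (-0.05)(0.00)] = 0.3825
  C_33 = (0.85)(1.00) − (-0.35)(0.00) = 0.8500
det(I−A) = Σ_j (I−A)_1j·C_1j = (0.85)(0.6425) + (-0.35)(0.2025) + (-0.05)(0.4500) = 0.45275
adj(I−A) = Cᵀ =
  [ 0.6425   0.2975   0.2075]
  [ 0.2025   0.6575   0.3825]
  [ 0.4500   0.4550   0.8500]
(I − A)⁻¹ = adj(I−A) / det(I−A) ≈
  [   1.4191     0.6571     0.4583]
  [   0.4473     1.4522     0.8448]
  [   0.9939     1.0050     1.8774]
First solve x = (I − A)⁻¹ d = adj(I−A)·d / det(I−A); in particular x_1 = (0.6425·115 + 0.2975·65 + 0.2075·20) / 0.45275 = 97.375 / 0.45275 ≈ 215.0745.
Intermediate flow from 1 to 1: z_11 = a_11 · x_1 = 0.15 × 97.375 / 0.45275 = 14.60625 / 0.45275 ≈ 32.26.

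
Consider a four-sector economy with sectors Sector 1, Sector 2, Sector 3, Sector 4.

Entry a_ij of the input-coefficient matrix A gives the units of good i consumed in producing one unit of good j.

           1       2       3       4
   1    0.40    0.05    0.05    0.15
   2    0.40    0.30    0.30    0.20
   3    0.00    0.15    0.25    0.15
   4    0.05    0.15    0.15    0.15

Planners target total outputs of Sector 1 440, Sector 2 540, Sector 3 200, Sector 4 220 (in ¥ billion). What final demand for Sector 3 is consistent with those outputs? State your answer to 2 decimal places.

I − A =
  [   0.60    -0.05    -0.05    -0.15]
  [  -0.40     0.70    -0.30    -0.20]
  [   0.00    -0.15     0.75    -0.15]
  [  -0.05    -0.15    -0.15     0.85]
d = (I − A) x:
  d_1 = (+0.60)·440 + (-0.05)·540 + (-0.05)·200 + (-0.15)·220 = 194.00
  d_2 = (-0.40)·440 + (+0.70)·540 + (-0.30)·200 + (-0.20)·220 = 98.00
  d_3 = (+0.00)·440 + (-0.15)·540 + (+0.75)·200 + (-0.15)·220 = 36.00
  d_4 = (-0.05)·440 + (-0.15)·540 + (-0.15)·200 + (+0.85)·220 = 54.00

d_3 = 36.00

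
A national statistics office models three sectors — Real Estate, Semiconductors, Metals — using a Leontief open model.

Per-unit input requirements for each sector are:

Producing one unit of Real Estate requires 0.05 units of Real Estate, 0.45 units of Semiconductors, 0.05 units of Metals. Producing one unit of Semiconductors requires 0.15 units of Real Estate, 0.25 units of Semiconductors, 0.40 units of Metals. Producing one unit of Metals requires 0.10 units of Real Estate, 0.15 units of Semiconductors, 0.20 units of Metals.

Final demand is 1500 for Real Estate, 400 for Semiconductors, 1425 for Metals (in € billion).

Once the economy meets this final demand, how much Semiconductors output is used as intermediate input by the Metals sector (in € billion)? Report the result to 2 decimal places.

z_SM = 481.64

I − A =
  [   0.95    -0.15    -0.10]
  [  -0.45     0.75    -0.15]
  [  -0.05    -0.40     0.80]
Cofactors of I−A, C_ij = (−1)^(i+j)·(minor ij) (rows/columns in the sector order above):
  C_11 = (0.75)(0.80) − (-0.15)(-0.40) = 0.5400
  C_12 = −[(-0.45)(0.80) − (-0.15)(-0.05)] = 0.3675
  C_13 = (-0.45)(-0.40) − (0.75)(-0.05) = 0.2175
  C_21 = −[(-0.15)(0.80) − (-0.10)(-0.40)] = 0.1600
  C_22 = (0.95)(0.80) − (-0.10)(-0.05) = 0.7550
  C_23 = −[(0.95)(-0.40) − (-0.15)(-0.05)] = 0.3875
  C_31 = (-0.15)(-0.15) − (-0.10)(0.75) = 0.0975
  C_32 = −[(0.95)(-0.15) − (-0.10)(-0.45)] = 0.1875
  C_33 = (0.95)(0.75) − (-0.15)(-0.45) = 0.6450
det(I−A) = Σ_j (I−A)_1j·C_1j = (0.95)(0.5400) + (-0.15)(0.3675) + (-0.10)(0.2175) = 0.436125
adj(I−A) = Cᵀ =
  [ 0.5400   0.1600   0.0975]
  [ 0.3675   0.7550   0.1875]
  [ 0.2175   0.3875   0.6450]
(I − A)⁻¹ = adj(I−A) / det(I−A) ≈
  [   1.2382     0.3669     0.2236]
  [   0.8426     1.7312     0.4299]
  [   0.4987     0.8885     1.4789]
First solve x = (I − A)⁻¹ d = adj(I−A)·d / det(I−A); in particular x_M = (0.2175·1500 + 0.3875·400 + 0.6450·1425) / 0.436125 = 1400.375 / 0.436125 ≈ 3210.9487.
Intermediate flow from S to M: z_SM = a_SM · x_M = 0.15 × 1400.375 / 0.436125 = 210.05625 / 0.436125 ≈ 481.64.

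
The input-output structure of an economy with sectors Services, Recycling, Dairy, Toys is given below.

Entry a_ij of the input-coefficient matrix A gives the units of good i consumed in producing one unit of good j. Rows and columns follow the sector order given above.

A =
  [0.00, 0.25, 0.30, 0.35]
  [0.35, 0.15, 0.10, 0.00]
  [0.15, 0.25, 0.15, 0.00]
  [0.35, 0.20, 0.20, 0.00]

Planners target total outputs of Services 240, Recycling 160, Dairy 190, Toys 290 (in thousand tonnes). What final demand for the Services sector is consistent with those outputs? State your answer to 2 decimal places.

I − A =
  [   1.00    -0.25    -0.30    -0.35]
  [  -0.35     0.85    -0.10     0.00]
  [  -0.15    -0.25     0.85     0.00]
  [  -0.35    -0.20    -0.20     1.00]
d = (I − A) x:
  d_S = (+1.00)·240 + (-0.25)·160 + (-0.30)·190 + (-0.35)·290 = 41.50
  d_R = (-0.35)·240 + (+0.85)·160 + (-0.10)·190 + (+0.00)·290 = 33.00
  d_D = (-0.15)·240 + (-0.25)·160 + (+0.85)·190 + (+0.00)·290 = 85.50
  d_T = (-0.35)·240 + (-0.20)·160 + (-0.20)·190 + (+1.00)·290 = 136.00

d_S = 41.50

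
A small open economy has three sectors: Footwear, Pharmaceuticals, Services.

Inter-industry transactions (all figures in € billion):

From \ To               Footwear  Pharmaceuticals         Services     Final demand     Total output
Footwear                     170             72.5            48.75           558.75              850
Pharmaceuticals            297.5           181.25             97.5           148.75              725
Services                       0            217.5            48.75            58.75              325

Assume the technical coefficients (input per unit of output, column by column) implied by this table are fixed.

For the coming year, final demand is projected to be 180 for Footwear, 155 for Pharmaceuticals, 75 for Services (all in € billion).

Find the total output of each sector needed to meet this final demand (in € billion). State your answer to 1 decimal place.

Technical coefficients a_ij = z_ij / X_j:
  a_11 = 170/850 = 0.20, a_21 = 297.5/850 = 0.35, a_31 = 0/850 = 0.00
  a_12 = 72.5/725 = 0.10, a_22 = 181.25/725 = 0.25, a_32 = 217.5/725 = 0.30
  a_13 = 48.75/325 = 0.15, a_23 = 97.5/325 = 0.30, a_33 = 48.75/325 = 0.15
I − A =
  [   0.80    -0.10    -0.15]
  [  -0.35     0.75    -0.30]
  [   0.00    -0.30     0.85]
Cofactors of I−A, C_ij = (−1)^(i+j)·(minor ij) (rows/columns in the sector order above):
  C_11 = (0.75)(0.85) − (-0.30)(-0.30) = 0.5475
  C_12 = −[(-0.35)(0.85) − (-0.30)(0.00)] = 0.2975
  C_13 = (-0.35)(-0.30) − (0.75)(0.00) = 0.1050
  C_21 = −[(-0.10)(0.85) − (-0.15)(-0.30)] = 0.1300
  C_22 = (0.80)(0.85) − (-0.15)(0.00) = 0.6800
  C_23 = −[(0.80)(-0.30) − (-0.10)(0.00)] = 0.2400
  C_31 = (-0.10)(-0.30) − (-0.15)(0.75) = 0.1425
  C_32 = −[(0.80)(-0.30) − (-0.15)(-0.35)] = 0.2925
  C_33 = (0.80)(0.75) − (-0.10)(-0.35) = 0.5650
det(I−A) = Σ_j (I−A)_1j·C_1j = (0.80)(0.5475) + (-0.10)(0.2975) + (-0.15)(0.1050) = 0.3925
adj(I−A) = Cᵀ =
  [ 0.5475   0.1300   0.1425]
  [ 0.2975   0.6800   0.2925]
  [ 0.1050   0.2400   0.5650]
(I − A)⁻¹ = adj(I−A) / det(I−A) ≈
  [   1.3949     0.3312     0.3631]
  [   0.7580     1.7325     0.7452]
  [   0.2675     0.6115     1.4395]
x = (I − A)⁻¹ d = adj(I−A)·d / det(I−A), with det(I−A) = 0.3925:
  x_1 = (0.5475·180 + 0.1300·155 + 0.1425·75) / 0.3925 = 129.3875 / 0.3925 ≈ 329.6
  x_2 = (0.2975·180 + 0.6800·155 + 0.2925·75) / 0.3925 = 180.8875 / 0.3925 ≈ 460.9
  x_3 = (0.1050·180 + 0.2400·155 + 0.5650·75) / 0.3925 = 98.475 / 0.3925 ≈ 250.9

x_1 = 329.6, x_2 = 460.9, x_3 = 250.9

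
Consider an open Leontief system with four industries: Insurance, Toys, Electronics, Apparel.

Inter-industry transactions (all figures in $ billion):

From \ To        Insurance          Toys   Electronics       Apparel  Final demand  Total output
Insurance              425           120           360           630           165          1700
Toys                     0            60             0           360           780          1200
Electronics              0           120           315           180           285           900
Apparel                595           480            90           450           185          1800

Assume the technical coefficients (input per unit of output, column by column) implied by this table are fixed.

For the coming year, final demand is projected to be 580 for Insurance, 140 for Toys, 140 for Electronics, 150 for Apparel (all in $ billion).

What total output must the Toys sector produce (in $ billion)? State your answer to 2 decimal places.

Technical coefficients a_ij = z_ij / X_j:
  a_II = 425/1700 = 0.25, a_TI = 0/1700 = 0.00, a_EI = 0/1700 = 0.00, a_AI = 595/1700 = 0.35
  a_IT = 120/1200 = 0.10, a_TT = 60/1200 = 0.05, a_ET = 120/1200 = 0.10, a_AT = 480/1200 = 0.40
  a_IE = 360/900 = 0.40, a_TE = 0/900 = 0.00, a_EE = 315/900 = 0.35, a_AE = 90/900 = 0.10
  a_IA = 630/1800 = 0.35, a_TA = 360/1800 = 0.20, a_EA = 180/1800 = 0.10, a_AA = 450/1800 = 0.25
I − A =
  [   0.75    -0.10    -0.40    -0.35]
  [   0.00     0.95     0.00    -0.20]
  [   0.00    -0.10     0.65    -0.10]
  [  -0.35    -0.40    -0.10     0.75]
Compute the cofactors C_ij = (−1)^(i+j)·(3×3 minor ij) of I−A; the adjugate is their transpose:
adj(I−A) = Cᵀ =
  [ 0.399625   0.188250   0.288250   0.275125]
  [ 0.045500   0.264500   0.043000   0.097500]
  [ 0.040250   0.077500   0.351000   0.086250]
  [ 0.216125   0.239250   0.204250   0.463125]
det(I−A) = Σ_j (I−A)_1j·C_1j = (0.75)(0.399625) + (-0.10)(0.045500) + (-0.40)(0.040250) + (-0.35)(0.216125) = 0.203425
(I − A)⁻¹ = adj(I−A) / det(I−A) ≈
  [   1.9645     0.9254     1.4170     1.3525]
  [   0.2237     1.3002     0.2114     0.4793]
  [   0.1979     0.3810     1.7255     0.4240]
  [   1.0624     1.1761     1.0041     2.2766]
x = (I − A)⁻¹ d = adj(I−A)·d / det(I−A), with det(I−A) = 0.203425:
  x_I = (0.399625·580 + 0.188250·140 + 0.288250·140 + 0.275125·150) / 0.203425 = 339.76125 / 0.203425 ≈ 1670.20
  x_T = (0.045500·580 + 0.264500·140 + 0.043000·140 + 0.097500·150) / 0.203425 = 84.065 / 0.203425 ≈ 413.25
  x_E = (0.040250·580 + 0.077500·140 + 0.351000·140 + 0.086250·150) / 0.203425 = 96.2725 / 0.203425 ≈ 473.26
  x_A = (0.216125·580 + 0.239250·140 + 0.204250·140 + 0.463125·150) / 0.203425 = 256.91125 / 0.203425 ≈ 1262.93

x_T = 413.25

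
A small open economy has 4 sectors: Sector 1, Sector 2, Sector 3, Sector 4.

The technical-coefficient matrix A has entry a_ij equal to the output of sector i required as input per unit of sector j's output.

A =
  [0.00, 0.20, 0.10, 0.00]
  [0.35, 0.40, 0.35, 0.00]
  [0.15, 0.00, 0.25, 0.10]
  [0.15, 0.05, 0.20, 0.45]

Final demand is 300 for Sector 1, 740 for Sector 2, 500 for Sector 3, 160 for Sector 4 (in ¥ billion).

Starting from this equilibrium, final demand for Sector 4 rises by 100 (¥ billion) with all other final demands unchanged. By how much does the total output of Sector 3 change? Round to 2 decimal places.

I − A =
  [   1.00    -0.20    -0.10     0.00]
  [  -0.35     0.60    -0.35     0.00]
  [  -0.15     0.00     0.75    -0.10]
  [  -0.15    -0.05    -0.20     0.55]
Compute the cofactors C_ij = (−1)^(i+j)·(3×3 minor ij) of I−A; the adjugate is their transpose:
adj(I−A) = Cᵀ =
  [ 0.23375   0.07900   0.07150   0.01300]
  [ 0.17150   0.38275   0.21175   0.03850]
  [ 0.06025   0.02450   0.29150   0.05300]
  [ 0.10125   0.06525   0.14475   0.37800]
det(I−A) = Σ_j (I−A)_1j·C_1j = (1.00)(0.23375) + (-0.20)(0.17150) + (-0.10)(0.06025) + (0.00)(0.10125) = 0.193425
(I − A)⁻¹ = adj(I−A) / det(I−A) ≈
  [   1.2085     0.4084     0.3697     0.0672]
  [   0.8866     1.9788     1.0947     0.1990]
  [   0.3115     0.1267     1.5070     0.2740]
  [   0.5235     0.3373     0.7484     1.9542]
Δx = (I − A)⁻¹ Δd with Δd having +100 in the Sector 4 component and 0 elsewhere.
So Δx_3 = L_34 · (+100), where L_34 = adj(I−A)_34 / det(I−A) = 0.05300 / 0.193425.
Δx_3 = 0.05300 × (+100) / 0.193425 = 5.30 / 0.193425 ≈ 27.40.

Δx_3 = 27.40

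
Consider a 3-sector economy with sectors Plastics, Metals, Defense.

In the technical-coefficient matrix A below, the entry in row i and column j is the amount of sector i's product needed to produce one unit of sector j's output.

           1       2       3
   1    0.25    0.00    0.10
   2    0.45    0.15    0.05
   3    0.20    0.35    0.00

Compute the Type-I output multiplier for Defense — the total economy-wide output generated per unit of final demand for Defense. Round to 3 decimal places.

m_3 = 1.361

I − A =
  [   0.75     0.00    -0.10]
  [  -0.45     0.85    -0.05]
  [  -0.20    -0.35     1.00]
Cofactors of I−A, C_ij = (−1)^(i+j)·(minor ij) (rows/columns in the sector order above):
  C_11 = (0.85)(1.00) − (-0.05)(-0.35) = 0.8325
  C_12 = −[(-0.45)(1.00) − (-0.05)(-0.20)] = 0.4600
  C_13 = (-0.45)(-0.35) − (0.85)(-0.20) = 0.3275
  C_21 = −[(0.00)(1.00) − (-0.10)(-0.35)] = 0.0350
  C_22 = (0.75)(1.00) − (-0.10)(-0.20) = 0.7300
  C_23 = −[(0.75)(-0.35) − (0.00)(-0.20)] = 0.2625
  C_31 = (0.00)(-0.05) − (-0.10)(0.85) = 0.0850
  C_32 = −[(0.75)(-0.05) − (-0.10)(-0.45)] = 0.0825
  C_33 = (0.75)(0.85) − (0.00)(-0.45) = 0.6375
det(I−A) = Σ_j (I−A)_1j·C_1j = (0.75)(0.8325) + (0.00)(0.4600) + (-0.10)(0.3275) = 0.591625
adj(I−A) = Cᵀ =
  [ 0.8325   0.0350   0.0850]
  [ 0.4600   0.7300   0.0825]
  [ 0.3275   0.2625   0.6375]
(I − A)⁻¹ = adj(I−A) / det(I−A) ≈
  [   1.4071     0.0592     0.1437]
  [   0.7775     1.2339     0.1394]
  [   0.5536     0.4437     1.0775]
The output multiplier for sector j is the column-j sum of the Leontief inverse (I − A)⁻¹ = adj(I−A) / det(I−A).
Column 3 of adj(I−A): (0.0850, 0.0825, 0.6375); det(I−A) = 0.591625.
m_3 = (0.0850 + 0.0825 + 0.6375) / 0.591625 = 0.805 / 0.591625 ≈ 1.361.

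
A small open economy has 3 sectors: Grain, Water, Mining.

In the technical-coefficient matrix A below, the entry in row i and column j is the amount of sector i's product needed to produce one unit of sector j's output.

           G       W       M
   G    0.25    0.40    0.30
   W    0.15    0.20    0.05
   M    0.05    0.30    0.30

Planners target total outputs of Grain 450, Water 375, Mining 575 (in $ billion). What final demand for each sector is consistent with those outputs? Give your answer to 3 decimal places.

I − A =
  [   0.75    -0.40    -0.30]
  [  -0.15     0.80    -0.05]
  [  -0.05    -0.30     0.70]
d = (I − A) x:
  d_G = (+0.75)·450 + (-0.40)·375 + (-0.30)·575 = 15.000
  d_W = (-0.15)·450 + (+0.80)·375 + (-0.05)·575 = 203.750
  d_M = (-0.05)·450 + (-0.30)·375 + (+0.70)·575 = 267.500

d_G = 15.000, d_W = 203.750, d_M = 267.500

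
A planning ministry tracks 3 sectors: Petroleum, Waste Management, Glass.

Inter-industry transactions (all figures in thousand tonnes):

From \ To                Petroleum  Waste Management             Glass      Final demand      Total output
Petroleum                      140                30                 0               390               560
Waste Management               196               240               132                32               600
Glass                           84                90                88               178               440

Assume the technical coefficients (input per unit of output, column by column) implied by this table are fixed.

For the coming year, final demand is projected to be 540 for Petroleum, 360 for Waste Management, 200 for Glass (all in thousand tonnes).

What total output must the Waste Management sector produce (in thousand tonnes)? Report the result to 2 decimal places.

x_2 = 1408.06

Technical coefficients a_ij = z_ij / X_j:
  a_11 = 140/560 = 0.25, a_21 = 196/560 = 0.35, a_31 = 84/560 = 0.15
  a_12 = 30/600 = 0.05, a_22 = 240/600 = 0.40, a_32 = 90/600 = 0.15
  a_13 = 0/440 = 0.00, a_23 = 132/440 = 0.30, a_33 = 88/440 = 0.20
I − A =
  [   0.75    -0.05     0.00]
  [  -0.35     0.60    -0.30]
  [  -0.15    -0.15     0.80]
Cofactors of I−A, C_ij = (−1)^(i+j)·(minor ij) (rows/columns in the sector order above):
  C_11 = (0.60)(0.80) − (-0.30)(-0.15) = 0.4350
  C_12 = −[(-0.35)(0.80) − (-0.30)(-0.15)] = 0.3250
  C_13 = (-0.35)(-0.15) − (0.60)(-0.15) = 0.1425
  C_21 = −[(-0.05)(0.80) − (0.00)(-0.15)] = 0.0400
  C_22 = (0.75)(0.80) − (0.00)(-0.15) = 0.6000
  C_23 = −[(0.75)(-0.15) − (-0.05)(-0.15)] = 0.1200
  C_31 = (-0.05)(-0.30) − (0.00)(0.60) = 0.0150
  C_32 = −[(0.75)(-0.30) − (0.00)(-0.35)] = 0.2250
  C_33 = (0.75)(0.60) − (-0.05)(-0.35) = 0.4325
det(I−A) = Σ_j (I−A)_1j·C_1j = (0.75)(0.4350) + (-0.05)(0.3250) + (0.00)(0.1425) = 0.3100
adj(I−A) = Cᵀ =
  [ 0.4350   0.0400   0.0150]
  [ 0.3250   0.6000   0.2250]
  [ 0.1425   0.1200   0.4325]
(I − A)⁻¹ = adj(I−A) / det(I−A) ≈
  [   1.4032     0.1290     0.0484]
  [   1.0484     1.9355     0.7258]
  [   0.4597     0.3871     1.3952]
x = (I − A)⁻¹ d = adj(I−A)·d / det(I−A), with det(I−A) = 0.3100:
  x_1 = (0.4350·540 + 0.0400·360 + 0.0150·200) / 0.3100 = 252.30 / 0.3100 ≈ 813.87
  x_2 = (0.3250·540 + 0.6000·360 + 0.2250·200) / 0.3100 = 436.50 / 0.3100 ≈ 1408.06
  x_3 = (0.1425·540 + 0.1200·360 + 0.4325·200) / 0.3100 = 206.65 / 0.3100 ≈ 666.61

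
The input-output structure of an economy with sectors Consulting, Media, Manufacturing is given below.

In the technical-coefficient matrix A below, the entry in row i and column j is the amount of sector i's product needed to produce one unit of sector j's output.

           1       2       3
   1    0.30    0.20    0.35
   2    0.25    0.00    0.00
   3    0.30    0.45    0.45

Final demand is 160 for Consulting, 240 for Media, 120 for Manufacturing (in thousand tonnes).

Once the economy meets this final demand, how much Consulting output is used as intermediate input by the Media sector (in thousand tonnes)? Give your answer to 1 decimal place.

z_12 = 93.6

I − A =
  [   0.70    -0.20    -0.35]
  [  -0.25     1.00     0.00]
  [  -0.30    -0.45     0.55]
Cofactors of I−A, C_ij = (−1)^(i+j)·(minor ij) (rows/columns in the sector order above):
  C_11 = (1.00)(0.55) − (0.00)(-0.45) = 0.5500
  C_12 = −[(-0.25)(0.55) − (0.00)(-0.30)] = 0.1375
  C_13 = (-0.25)(-0.45) − (1.00)(-0.30) = 0.4125
  C_21 = −[(-0.20)(0.55) − (-0.35)(-0.45)] = 0.2675
  C_22 = (0.70)(0.55) − (-0.35)(-0.30) = 0.2800
  C_23 = −[(0.70)(-0.45) − (-0.20)(-0.30)] = 0.3750
  C_31 = (-0.20)(0.00) − (-0.35)(1.00) = 0.3500
  C_32 = −[(0.70)(0.00) − (-0.35)(-0.25)] = 0.0875
  C_33 = (0.70)(1.00) − (-0.20)(-0.25) = 0.6500
det(I−A) = Σ_j (I−A)_1j·C_1j = (0.70)(0.5500) + (-0.20)(0.1375) + (-0.35)(0.4125) = 0.213125
adj(I−A) = Cᵀ =
  [ 0.5500   0.2675   0.3500]
  [ 0.1375   0.2800   0.0875]
  [ 0.4125   0.3750   0.6500]
(I − A)⁻¹ = adj(I−A) / det(I−A) ≈
  [   2.5806     1.2551     1.6422]
  [   0.6452     1.3138     0.4106]
  [   1.9355     1.7595     3.0499]
First solve x = (I − A)⁻¹ d = adj(I−A)·d / det(I−A); in particular x_2 = (0.1375·160 + 0.2800·240 + 0.0875·120) / 0.213125 = 99.70 / 0.213125 ≈ 467.801.
Intermediate flow from 1 to 2: z_12 = a_12 · x_2 = 0.20 × 99.70 / 0.213125 = 19.94 / 0.213125 ≈ 93.6.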